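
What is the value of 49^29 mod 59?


p = 59 is prime and the exponent is (p-1)/2 = 29, so by Euler's criterion 49^29 = (49/59) = +1 or -1 mod 59.
Compute by square-and-multiply:
  29 = 16 + 8 + 4 + 1 (binary 11101)
  Repeated squaring mod 59: 49^1 = 49, 49^2 = 41, 49^4 = 29, 49^8 = 15, 49^16 = 48
  49^29 = 49^16 * 49^8 * 49^4 * 49^1 = 48 * 15 * 29 * 49 mod 59
    48 * 15 = 720 = 12 mod 59
    12 * 29 = 348 = 53 mod 59
    53 * 49 = 2597 = 1 mod 59
  49^29 = 1 mod 59
Result 1: 49 is a quadratic residue mod 59.
49^29 mod 59 = 1

1


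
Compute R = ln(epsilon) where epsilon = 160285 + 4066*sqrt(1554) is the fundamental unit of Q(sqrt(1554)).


epsilon = 160285 + 4066*sqrt(1554)
= 320570.0000
R = ln(320570.0000)
= 12.6779

12.6779


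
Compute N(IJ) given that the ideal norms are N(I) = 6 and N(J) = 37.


N(IJ) = N(I) * N(J)
= 6 * 37
= 222

222


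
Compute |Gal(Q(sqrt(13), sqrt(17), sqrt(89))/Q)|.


The 3 square roots of distinct primes are multiplicatively independent over Q,
so [K:Q] = 2^3 and Gal(K/Q) is isomorphic to (Z/2Z)^3.
|Gal| = 2^3 = 8

8


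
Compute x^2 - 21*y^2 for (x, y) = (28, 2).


x^2 - d*y^2
= 28^2 - 21*2^2
= 784 - 84
= 700

700


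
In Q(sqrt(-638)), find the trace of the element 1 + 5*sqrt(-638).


Tr(a + b*sqrt(d)) = (a + b*sqrt(d)) + (a - b*sqrt(d)) = 2a
= 2 * (1)
= 2

2


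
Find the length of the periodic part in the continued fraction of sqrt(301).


Run the CF algorithm for sqrt(301).
a_0 = floor(sqrt(301)) = 17; set m_0=0, q_0=1.
Recurrence: m' = q*a - m,  q' = (d - m'^2)/q,  a' = floor((a_0 + m')/q').
  step 1: m=17, q=12, a=2
  step 2: m=7, q=21, a=1
  step 3: m=14, q=5, a=6
  step 4: m=16, q=9, a=3
  step 5: m=11, q=20, a=1
  step 6: m=9, q=11, a=2
  step 7: m=13, q=12, a=2
  step 8: m=11, q=15, a=1
  step 9: m=4, q=19, a=1
  step 10: m=15, q=4, a=8
  step 11: m=17, q=3, a=11
  step 12: m=16, q=15, a=2
  step 13: m=14, q=7, a=4
  step 14: m=14, q=15, a=2
  step 15: m=16, q=3, a=11
  step 16: m=17, q=4, a=8
  step 17: m=15, q=19, a=1
  step 18: m=4, q=15, a=1
  step 19: m=11, q=12, a=2
  step 20: m=13, q=11, a=2
  step 21: m=9, q=20, a=1
  step 22: m=11, q=9, a=3
  step 23: m=16, q=5, a=6
  step 24: m=14, q=21, a=1
  step 25: m=7, q=12, a=2
  step 26: m=17, q=1, a=34
a_26 = 2*a_0 = 34, so the period closes here.
sqrt(301) = [17; 2, 1, 6, 3, 1, 2, 2, 1, 1, 8, 11, 2, 4, 2, 11, 8, 1, 1, 2, 2, 1, 3, 6, 1, 2, 34]
Period length = 26

26


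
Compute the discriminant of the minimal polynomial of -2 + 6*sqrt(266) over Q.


The element -2 + 6*sqrt(266) has minimal polynomial:
x^2 + 4*x - 9572
Discriminant = (4)^2 - 4*(-9572)
= 16 + 38288
= 38304

38304


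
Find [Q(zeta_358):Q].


The degree equals Euler's totient phi(358).
358 = 2 * 179
phi(358) = 178

178


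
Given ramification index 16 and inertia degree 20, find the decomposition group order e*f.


|D_P| = e * f
= 16 * 20
= 320

320


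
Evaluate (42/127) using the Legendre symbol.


p = 127 is prime, so compute (42/127) with the reciprocity algorithm (Jacobi-symbol steps: pull out 2s via (2/n), flip via reciprocity, reduce):
  pull out 2: (2/127) = +1  (since 127 mod 8 = 7)
  reciprocity: (21/127) -> +(127/21)
  reduce: (1/21)
  (1/21) = 1
Product of signs = 1
(42/127) = 1

1


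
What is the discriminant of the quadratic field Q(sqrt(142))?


For K = Q(sqrt(d)) with d squarefree: disc(K) = d if d = 1 mod 4, and disc(K) = 4d if d = 2 or 3 mod 4.
Here d = 142, and d mod 4 = 2.
d = 2 mod 4, not 1 (O_K = Z[sqrt(d)]), so disc(K) = 4d = 4 * (142) = 568

568


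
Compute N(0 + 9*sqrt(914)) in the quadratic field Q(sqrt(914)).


N(a + b*sqrt(d)) = a^2 - d*b^2
= (0)^2 - (914)*(9)^2
= 0 - 74034
= -74034

-74034


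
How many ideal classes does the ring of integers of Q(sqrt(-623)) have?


K = Q(sqrt(-623)). d mod 4 = 1, so D = disc(K) = d = -623
h(K) equals the number of primitive reduced positive-definite forms (a, b, c) = a*x^2 + b*x*y + c*y^2 with b^2 - 4ac = D,
where reduced means |b| <= a <= c, with b >= 0 whenever |b| = a or a = c, and primitive means gcd(a, b, c) = 1.
Reduced forces 3a^2 <= |D| = 623, so 1 <= a <= 14; b must have the parity of D, and c = (b^2 - D)/(4a) must be an integer >= a.
Enumerate a = 1..14, b in [-a, a]:
  a=1: (1, 1, 156)  [1]
  a=2: (2, -1, 78), (2, 1, 78)  [2]
  a=3: (3, -1, 52), (3, 1, 52)  [2]
  a=4: (4, -1, 39), (4, 1, 39)  [2]
  a=5: none
  a=6: (6, -5, 27), (6, -1, 26), (6, 1, 26), (6, 5, 27)  [4]
  a=7: (7, 7, 24)  [1]
  a=8: (8, -7, 21), (8, 7, 21)  [2]
  a=9: (9, -5, 18), (9, 5, 18)  [2]
  a=10: none
  a=11: (11, -9, 16), (11, 9, 16)  [2]
  a=12: (12, -7, 14), (12, -1, 13), (12, 1, 13), (12, 7, 14)  [4]
  a=13..14: none
Total reduced forms: 1 + 2 + 2 + 2 + 4 + 1 + 2 + 2 + 2 + 4 = 22
h = 22

22


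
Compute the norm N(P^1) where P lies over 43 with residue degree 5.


N(P^a) = p^(a*f)
= 43^(1*5)
= 43^5
= 147008443

147008443


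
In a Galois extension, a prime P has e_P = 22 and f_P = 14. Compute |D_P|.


|D_P| = e * f
= 22 * 14
= 308

308


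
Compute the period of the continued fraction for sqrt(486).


Run the CF algorithm for sqrt(486).
a_0 = floor(sqrt(486)) = 22; set m_0=0, q_0=1.
Recurrence: m' = q*a - m,  q' = (d - m'^2)/q,  a' = floor((a_0 + m')/q').
  step 1: m=22, q=2, a=22
  step 2: m=22, q=1, a=44
a_2 = 2*a_0 = 44, so the period closes here.
sqrt(486) = [22; 22, 44]
Period length = 2

2


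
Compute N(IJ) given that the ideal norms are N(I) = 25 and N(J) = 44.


N(IJ) = N(I) * N(J)
= 25 * 44
= 1100

1100


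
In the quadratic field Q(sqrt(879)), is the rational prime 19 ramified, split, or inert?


K = Q(sqrt(879)). Since d mod 4 = 3, disc(K) = 3516.
Check p | disc: 3516 mod 19 = 1.
p does not divide disc. Compute Legendre symbol (d/p):
5^((19-1)/2) mod 19 = 1
(d/p) = 1, so p splits: (p) = P*P' with e=1, f=1, g=2.
Therefore p is split.

split


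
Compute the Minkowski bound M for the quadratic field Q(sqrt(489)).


d = 489, d mod 4 = 1, so disc(K) = d = 489; |disc(K)| = 489
Real quadratic field, so n = 2, s = r2 = 0, r1 = 2
M = (n!/n^n) * (4/pi)^s * sqrt(|disc(K)|) = (2!/2^2) * (4/pi)^0 * sqrt(489)
= 0.5 * 1.000000 * 22.113344
= 11.0567

11.0567


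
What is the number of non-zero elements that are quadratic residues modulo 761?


For prime p, the number of non-zero quadratic residues is (p-1)/2.
= (761-1)/2
= 380

380


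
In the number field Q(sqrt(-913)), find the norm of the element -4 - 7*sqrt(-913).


N(a + b*sqrt(d)) = a^2 - d*b^2
= (-4)^2 - (-913)*(-7)^2
= 16 + 44737
= 44753

44753


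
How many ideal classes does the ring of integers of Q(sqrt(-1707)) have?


K = Q(sqrt(-1707)). d mod 4 = 1, so D = disc(K) = d = -1707
h(K) equals the number of primitive reduced positive-definite forms (a, b, c) = a*x^2 + b*x*y + c*y^2 with b^2 - 4ac = D,
where reduced means |b| <= a <= c, with b >= 0 whenever |b| = a or a = c, and primitive means gcd(a, b, c) = 1.
Reduced forces 3a^2 <= |D| = 1707, so 1 <= a <= 23; b must have the parity of D, and c = (b^2 - D)/(4a) must be an integer >= a.
Enumerate a = 1..23, b in [-a, a]:
  a=1: (1, 1, 427)  [1]
  a=2: none
  a=3: (3, 3, 143)  [1]
  a=4..6: none
  a=7: (7, -1, 61), (7, 1, 61)  [2]
  a=8..10: none
  a=11: (11, -3, 39), (11, 3, 39)  [2]
  a=12: none
  a=13: (13, -3, 33), (13, 3, 33)  [2]
  a=14..20: none
  a=21: (21, -15, 23), (21, 15, 23)  [2]
  a=22..23: none
Total reduced forms: 1 + 1 + 2 + 2 + 2 + 2 = 10
h = 10

10


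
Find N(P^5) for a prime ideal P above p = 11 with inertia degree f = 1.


N(P^a) = p^(a*f)
= 11^(5*1)
= 11^5
= 161051

161051


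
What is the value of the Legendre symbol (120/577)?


p = 577 is prime, so compute (120/577) with the reciprocity algorithm (Jacobi-symbol steps: pull out 2s via (2/n), flip via reciprocity, reduce):
  pull out 2: (2/577) = +1  (since 577 mod 8 = 1)
  pull out 2: (2/577) = +1  (since 577 mod 8 = 1)
  pull out 2: (2/577) = +1  (since 577 mod 8 = 1)
  reciprocity: (15/577) -> +(577/15)
  reduce: (7/15)
  reciprocity: (7/15) -> -(15/7)
  reduce: (1/7)
  (1/7) = 1
Product of signs = -1
(120/577) = -1

-1


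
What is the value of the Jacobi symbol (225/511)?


Compute (225/511) via quadratic reciprocity:
  reciprocity: (225/511) -> +(511/225)
  reduce: (61/225)
  reciprocity: (61/225) -> +(225/61)
  reduce: (42/61)
  pull out 2: (2/61) = -1  (since 61 mod 8 = 5)
  reciprocity: (21/61) -> +(61/21)
  reduce: (19/21)
  reciprocity: (19/21) -> +(21/19)
  reduce: (2/19)
  pull out 2: (2/19) = -1  (since 19 mod 8 = 3)
  (1/19) = 1
Product of signs = 1

1


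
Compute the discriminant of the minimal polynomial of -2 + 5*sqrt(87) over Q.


The element -2 + 5*sqrt(87) has minimal polynomial:
x^2 + 4*x - 2171
Discriminant = (4)^2 - 4*(-2171)
= 16 + 8684
= 8700

8700


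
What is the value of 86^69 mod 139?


p = 139 is prime and the exponent is (p-1)/2 = 69, so by Euler's criterion 86^69 = (86/139) = +1 or -1 mod 139.
Compute by square-and-multiply:
  69 = 64 + 4 + 1 (binary 1000101)
  Repeated squaring mod 139: 86^1 = 86, 86^2 = 29, 86^4 = 7, 86^8 = 49, 86^16 = 38, 86^32 = 54, 86^64 = 136
  86^69 = 86^64 * 86^4 * 86^1 = 136 * 7 * 86 mod 139
    136 * 7 = 952 = 118 mod 139
    118 * 86 = 10148 = 1 mod 139
  86^69 = 1 mod 139
Result 1: 86 is a quadratic residue mod 139.
86^69 mod 139 = 1

1


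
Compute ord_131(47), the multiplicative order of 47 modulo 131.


We want ord_131(47), the smallest k >= 1 with 47^k = 1 mod 131.
n = 131 = 131, phi(131) = 130; the order divides phi(n).
Divisors of 130: 1, 2, 5, 10, 13, 26, 65, 130
Repeated squaring mod 131: 47^1 = 47, 47^2 = 113, 47^4 = 62, 47^8 = 45, 47^16 = 60, 47^32 = 63, 47^64 = 39, 47^128 = 80
Test divisors in increasing order:
  k=1: 47^1 = 47 mod 131
  k=2: 47^2 = 113 mod 131
  k=5: 47^5 = 62 * 47 = 32 mod 131
  k=10: 47^10 = 45 * 113 = 107 mod 131
  k=13: 47^13 = 45 * 62 * 47 = 130 mod 131
  k=26: 47^26 = 60 * 45 * 113 = 1 mod 131  <- first divisor giving 1
Order = 26

26


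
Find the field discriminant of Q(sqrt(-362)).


For K = Q(sqrt(d)) with d squarefree: disc(K) = d if d = 1 mod 4, and disc(K) = 4d if d = 2 or 3 mod 4.
Here d = -362, and d mod 4 = 2.
d = 2 mod 4, not 1 (O_K = Z[sqrt(d)]), so disc(K) = 4d = 4 * (-362) = -1448

-1448


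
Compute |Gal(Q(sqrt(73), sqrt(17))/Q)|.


The 2 square roots of distinct primes are multiplicatively independent over Q,
so [K:Q] = 2^2 and Gal(K/Q) is isomorphic to (Z/2Z)^2.
|Gal| = 2^2 = 4

4


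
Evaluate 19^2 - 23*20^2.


x^2 - d*y^2
= 19^2 - 23*20^2
= 361 - 9200
= -8839

-8839


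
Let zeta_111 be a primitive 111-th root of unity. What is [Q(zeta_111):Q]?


The degree equals Euler's totient phi(111).
111 = 3 * 37
phi(111) = 72

72


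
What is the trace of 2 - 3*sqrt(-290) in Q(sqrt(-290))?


Tr(a + b*sqrt(d)) = (a + b*sqrt(d)) + (a - b*sqrt(d)) = 2a
= 2 * (2)
= 4

4


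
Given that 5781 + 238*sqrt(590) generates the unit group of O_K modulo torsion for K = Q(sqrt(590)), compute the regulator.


epsilon = 5781 + 238*sqrt(590)
= 11561.9999
R = ln(11561.9999)
= 9.3555

9.3555


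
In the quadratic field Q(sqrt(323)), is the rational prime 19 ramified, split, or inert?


K = Q(sqrt(323)). Since d mod 4 = 3, disc(K) = 1292.
Check p | disc: 1292 mod 19 = 0.
p divides disc, so p ramifies: (p) = P^2 with e=2, f=1, g=1.
Therefore p is ramified.

ramified


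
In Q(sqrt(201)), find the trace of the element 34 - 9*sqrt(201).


Tr(a + b*sqrt(d)) = (a + b*sqrt(d)) + (a - b*sqrt(d)) = 2a
= 2 * (34)
= 68

68


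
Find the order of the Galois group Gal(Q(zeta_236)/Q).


|Gal(Q(zeta_236)/Q)| = phi(236)
= 116

116


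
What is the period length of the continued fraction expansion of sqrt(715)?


Run the CF algorithm for sqrt(715).
a_0 = floor(sqrt(715)) = 26; set m_0=0, q_0=1.
Recurrence: m' = q*a - m,  q' = (d - m'^2)/q,  a' = floor((a_0 + m')/q').
  step 1: m=26, q=39, a=1
  step 2: m=13, q=14, a=2
  step 3: m=15, q=35, a=1
  step 4: m=20, q=9, a=5
  step 5: m=25, q=10, a=5
  step 6: m=25, q=9, a=5
  step 7: m=20, q=35, a=1
  step 8: m=15, q=14, a=2
  step 9: m=13, q=39, a=1
  step 10: m=26, q=1, a=52
a_10 = 2*a_0 = 52, so the period closes here.
sqrt(715) = [26; 1, 2, 1, 5, 5, 5, 1, 2, 1, 52]
Period length = 10

10


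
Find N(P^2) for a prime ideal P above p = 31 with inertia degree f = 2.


N(P^a) = p^(a*f)
= 31^(2*2)
= 31^4
= 923521

923521


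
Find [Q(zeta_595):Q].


The degree equals Euler's totient phi(595).
595 = 5 * 7 * 17
phi(595) = 384

384


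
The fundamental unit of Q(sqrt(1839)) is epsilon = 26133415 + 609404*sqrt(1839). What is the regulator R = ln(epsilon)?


epsilon = 26133415 + 609404*sqrt(1839)
= 5.2267e+07
R = ln(5.2267e+07)
= 17.7719

17.7719


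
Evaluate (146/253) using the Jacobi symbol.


Compute (146/253) via quadratic reciprocity:
  pull out 2: (2/253) = -1  (since 253 mod 8 = 5)
  reciprocity: (73/253) -> +(253/73)
  reduce: (34/73)
  pull out 2: (2/73) = +1  (since 73 mod 8 = 1)
  reciprocity: (17/73) -> +(73/17)
  reduce: (5/17)
  reciprocity: (5/17) -> +(17/5)
  reduce: (2/5)
  pull out 2: (2/5) = -1  (since 5 mod 8 = 5)
  (1/5) = 1
Product of signs = 1

1


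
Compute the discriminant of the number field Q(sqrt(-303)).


For K = Q(sqrt(d)) with d squarefree: disc(K) = d if d = 1 mod 4, and disc(K) = 4d if d = 2 or 3 mod 4.
Here d = -303, and d mod 4 = 1.
d = 1 mod 4 (O_K = Z[(1+sqrt(d))/2]), so disc(K) = d = -303

-303


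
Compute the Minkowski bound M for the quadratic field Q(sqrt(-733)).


d = -733, d mod 4 = 3, so disc(K) = 4d = -2932; |disc(K)| = 2932
Imaginary quadratic field, so n = 2, s = r2 = 1, r1 = 0
M = (n!/n^n) * (4/pi)^s * sqrt(|disc(K)|) = (2!/2^2) * (4/pi)^1 * sqrt(2932)
= 0.5 * 1.273240 * 54.147945
= 34.4717

34.4717


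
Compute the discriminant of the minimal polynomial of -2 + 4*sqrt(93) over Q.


The element -2 + 4*sqrt(93) has minimal polynomial:
x^2 + 4*x - 1484
Discriminant = (4)^2 - 4*(-1484)
= 16 + 5936
= 5952

5952


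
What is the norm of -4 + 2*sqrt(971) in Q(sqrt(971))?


N(a + b*sqrt(d)) = a^2 - d*b^2
= (-4)^2 - (971)*(2)^2
= 16 - 3884
= -3868

-3868


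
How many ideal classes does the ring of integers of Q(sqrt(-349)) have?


K = Q(sqrt(-349)). d mod 4 = 3, so D = disc(K) = 4d = -1396
h(K) equals the number of primitive reduced positive-definite forms (a, b, c) = a*x^2 + b*x*y + c*y^2 with b^2 - 4ac = D,
where reduced means |b| <= a <= c, with b >= 0 whenever |b| = a or a = c, and primitive means gcd(a, b, c) = 1.
Reduced forces 3a^2 <= |D| = 1396, so 1 <= a <= 21; b must have the parity of D, and c = (b^2 - D)/(4a) must be an integer >= a.
Enumerate a = 1..21, b in [-a, a]:
  a=1: (1, 0, 349)  [1]
  a=2: (2, 2, 175)  [1]
  a=3..4: none
  a=5: (5, -2, 70), (5, 2, 70)  [2]
  a=6: none
  a=7: (7, -2, 50), (7, 2, 50)  [2]
  a=8..9: none
  a=10: (10, -2, 35), (10, 2, 35)  [2]
  a=11: (11, -10, 34), (11, 10, 34)  [2]
  a=12..13: none
  a=14: (14, -2, 25), (14, 2, 25)  [2]
  a=15..16: none
  a=17: (17, -10, 22), (17, 10, 22)  [2]
  a=18..21: none
Total reduced forms: 1 + 1 + 2 + 2 + 2 + 2 + 2 + 2 = 14
h = 14

14


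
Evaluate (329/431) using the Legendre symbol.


p = 431 is prime, so compute (329/431) with the reciprocity algorithm (Jacobi-symbol steps: pull out 2s via (2/n), flip via reciprocity, reduce):
  reciprocity: (329/431) -> +(431/329)
  reduce: (102/329)
  pull out 2: (2/329) = +1  (since 329 mod 8 = 1)
  reciprocity: (51/329) -> +(329/51)
  reduce: (23/51)
  reciprocity: (23/51) -> -(51/23)
  reduce: (5/23)
  reciprocity: (5/23) -> +(23/5)
  reduce: (3/5)
  reciprocity: (3/5) -> +(5/3)
  reduce: (2/3)
  pull out 2: (2/3) = -1  (since 3 mod 8 = 3)
  (1/3) = 1
Product of signs = 1
(329/431) = 1

1


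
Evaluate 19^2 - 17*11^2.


x^2 - d*y^2
= 19^2 - 17*11^2
= 361 - 2057
= -1696

-1696


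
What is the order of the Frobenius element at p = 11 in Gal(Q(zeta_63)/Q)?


The Frobenius at p in Gal(Q(zeta_n)/Q) = (Z/nZ)* is the class of p, so its order is ord_63(11), the smallest k >= 1 with 11^k = 1 mod 63.
n = 63 = 3^2 * 7, phi(63) = 36; the order divides phi(n).
Divisors of 36: 1, 2, 3, 4, 6, 9, 12, 18, 36
Repeated squaring mod 63: 11^1 = 11, 11^2 = 58, 11^4 = 25, 11^8 = 58, 11^16 = 25, 11^32 = 58
Test divisors in increasing order:
  k=1: 11^1 = 11 mod 63
  k=2: 11^2 = 58 mod 63
  k=3: 11^3 = 58 * 11 = 8 mod 63
  k=4: 11^4 = 25 mod 63
  k=6: 11^6 = 25 * 58 = 1 mod 63  <- first divisor giving 1
Order = 6

6


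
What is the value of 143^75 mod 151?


p = 151 is prime and the exponent is (p-1)/2 = 75, so by Euler's criterion 143^75 = (143/151) = +1 or -1 mod 151.
Compute by square-and-multiply:
  75 = 64 + 8 + 2 + 1 (binary 1001011)
  Repeated squaring mod 151: 143^1 = 143, 143^2 = 64, 143^4 = 19, 143^8 = 59, 143^16 = 8, 143^32 = 64, 143^64 = 19
  143^75 = 143^64 * 143^8 * 143^2 * 143^1 = 19 * 59 * 64 * 143 mod 151
    19 * 59 = 1121 = 64 mod 151
    64 * 64 = 4096 = 19 mod 151
    19 * 143 = 2717 = 150 mod 151
  143^75 = 150 mod 151
Result 150 = p - 1 = -1 mod 151: 143 is a quadratic non-residue mod 151. As a residue in [0, p-1] the value is 150.
143^75 mod 151 = 150

150


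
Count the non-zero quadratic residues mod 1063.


For prime p, the number of non-zero quadratic residues is (p-1)/2.
= (1063-1)/2
= 531

531


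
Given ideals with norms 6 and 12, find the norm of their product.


N(IJ) = N(I) * N(J)
= 6 * 12
= 72

72


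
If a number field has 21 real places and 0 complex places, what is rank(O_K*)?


By Dirichlet's unit theorem:
rank = r1 + r2 - 1
= 21 + 0 - 1
= 20

20


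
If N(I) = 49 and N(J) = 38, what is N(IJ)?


N(IJ) = N(I) * N(J)
= 49 * 38
= 1862

1862


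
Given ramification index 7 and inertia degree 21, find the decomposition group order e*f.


|D_P| = e * f
= 7 * 21
= 147

147


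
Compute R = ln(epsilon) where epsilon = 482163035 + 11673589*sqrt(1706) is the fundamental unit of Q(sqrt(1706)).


epsilon = 482163035 + 11673589*sqrt(1706)
= 9.6433e+08
R = ln(9.6433e+08)
= 20.6869

20.6869


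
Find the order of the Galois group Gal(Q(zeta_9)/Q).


|Gal(Q(zeta_9)/Q)| = phi(9)
= 6

6


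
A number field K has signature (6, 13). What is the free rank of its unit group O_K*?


By Dirichlet's unit theorem:
rank = r1 + r2 - 1
= 6 + 13 - 1
= 18

18


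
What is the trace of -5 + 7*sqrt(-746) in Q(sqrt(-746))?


Tr(a + b*sqrt(d)) = (a + b*sqrt(d)) + (a - b*sqrt(d)) = 2a
= 2 * (-5)
= -10

-10


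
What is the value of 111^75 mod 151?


p = 151 is prime and the exponent is (p-1)/2 = 75, so by Euler's criterion 111^75 = (111/151) = +1 or -1 mod 151.
Compute by square-and-multiply:
  75 = 64 + 8 + 2 + 1 (binary 1001011)
  Repeated squaring mod 151: 111^1 = 111, 111^2 = 90, 111^4 = 97, 111^8 = 47, 111^16 = 95, 111^32 = 116, 111^64 = 17
  111^75 = 111^64 * 111^8 * 111^2 * 111^1 = 17 * 47 * 90 * 111 mod 151
    17 * 47 = 799 = 44 mod 151
    44 * 90 = 3960 = 34 mod 151
    34 * 111 = 3774 = 150 mod 151
  111^75 = 150 mod 151
Result 150 = p - 1 = -1 mod 151: 111 is a quadratic non-residue mod 151. As a residue in [0, p-1] the value is 150.
111^75 mod 151 = 150

150


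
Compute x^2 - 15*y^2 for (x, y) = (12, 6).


x^2 - d*y^2
= 12^2 - 15*6^2
= 144 - 540
= -396

-396


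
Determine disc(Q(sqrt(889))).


For K = Q(sqrt(d)) with d squarefree: disc(K) = d if d = 1 mod 4, and disc(K) = 4d if d = 2 or 3 mod 4.
Here d = 889, and d mod 4 = 1.
d = 1 mod 4 (O_K = Z[(1+sqrt(d))/2]), so disc(K) = d = 889

889


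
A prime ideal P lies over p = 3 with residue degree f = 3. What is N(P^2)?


N(P^a) = p^(a*f)
= 3^(2*3)
= 3^6
= 729

729


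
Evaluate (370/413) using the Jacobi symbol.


Compute (370/413) via quadratic reciprocity:
  pull out 2: (2/413) = -1  (since 413 mod 8 = 5)
  reciprocity: (185/413) -> +(413/185)
  reduce: (43/185)
  reciprocity: (43/185) -> +(185/43)
  reduce: (13/43)
  reciprocity: (13/43) -> +(43/13)
  reduce: (4/13)
  pull out 2: (2/13) = -1  (since 13 mod 8 = 5)
  pull out 2: (2/13) = -1  (since 13 mod 8 = 5)
  (1/13) = 1
Product of signs = -1

-1


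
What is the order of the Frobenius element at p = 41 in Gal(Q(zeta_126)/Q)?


The Frobenius at p in Gal(Q(zeta_n)/Q) = (Z/nZ)* is the class of p, so its order is ord_126(41), the smallest k >= 1 with 41^k = 1 mod 126.
n = 126 = 2 * 3^2 * 7, phi(126) = 36; the order divides phi(n).
Divisors of 36: 1, 2, 3, 4, 6, 9, 12, 18, 36
Repeated squaring mod 126: 41^1 = 41, 41^2 = 43, 41^4 = 85, 41^8 = 43, 41^16 = 85, 41^32 = 43
Test divisors in increasing order:
  k=1: 41^1 = 41 mod 126
  k=2: 41^2 = 43 mod 126
  k=3: 41^3 = 43 * 41 = 125 mod 126
  k=4: 41^4 = 85 mod 126
  k=6: 41^6 = 85 * 43 = 1 mod 126  <- first divisor giving 1
Order = 6

6


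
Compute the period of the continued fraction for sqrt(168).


Run the CF algorithm for sqrt(168).
a_0 = floor(sqrt(168)) = 12; set m_0=0, q_0=1.
Recurrence: m' = q*a - m,  q' = (d - m'^2)/q,  a' = floor((a_0 + m')/q').
  step 1: m=12, q=24, a=1
  step 2: m=12, q=1, a=24
a_2 = 2*a_0 = 24, so the period closes here.
sqrt(168) = [12; 1, 24]
Period length = 2

2


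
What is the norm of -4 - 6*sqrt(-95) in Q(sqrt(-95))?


N(a + b*sqrt(d)) = a^2 - d*b^2
= (-4)^2 - (-95)*(-6)^2
= 16 + 3420
= 3436

3436


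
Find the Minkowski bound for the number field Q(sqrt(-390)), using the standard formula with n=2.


d = -390, d mod 4 = 2, so disc(K) = 4d = -1560; |disc(K)| = 1560
Imaginary quadratic field, so n = 2, s = r2 = 1, r1 = 0
M = (n!/n^n) * (4/pi)^s * sqrt(|disc(K)|) = (2!/2^2) * (4/pi)^1 * sqrt(1560)
= 0.5 * 1.273240 * 39.496835
= 25.1445

25.1445


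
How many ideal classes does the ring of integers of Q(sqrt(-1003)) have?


K = Q(sqrt(-1003)). d mod 4 = 1, so D = disc(K) = d = -1003
h(K) equals the number of primitive reduced positive-definite forms (a, b, c) = a*x^2 + b*x*y + c*y^2 with b^2 - 4ac = D,
where reduced means |b| <= a <= c, with b >= 0 whenever |b| = a or a = c, and primitive means gcd(a, b, c) = 1.
Reduced forces 3a^2 <= |D| = 1003, so 1 <= a <= 18; b must have the parity of D, and c = (b^2 - D)/(4a) must be an integer >= a.
Enumerate a = 1..18, b in [-a, a]:
  a=1: (1, 1, 251)  [1]
  a=2..10: none
  a=11: (11, -3, 23), (11, 3, 23)  [2]
  a=12..16: none
  a=17: (17, 17, 19)  [1]
  a=18: none
Total reduced forms: 1 + 2 + 1 = 4
h = 4

4


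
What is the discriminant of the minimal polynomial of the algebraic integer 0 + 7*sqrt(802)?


The element 0 + 7*sqrt(802) has minimal polynomial:
x^2 + 0*x - 39298
Discriminant = (0)^2 - 4*(-39298)
= 0 + 157192
= 157192

157192


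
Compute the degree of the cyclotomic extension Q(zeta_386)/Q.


The degree equals Euler's totient phi(386).
386 = 2 * 193
phi(386) = 192

192


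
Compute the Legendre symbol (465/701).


p = 701 is prime, so compute (465/701) with the reciprocity algorithm (Jacobi-symbol steps: pull out 2s via (2/n), flip via reciprocity, reduce):
  reciprocity: (465/701) -> +(701/465)
  reduce: (236/465)
  pull out 2: (2/465) = +1  (since 465 mod 8 = 1)
  pull out 2: (2/465) = +1  (since 465 mod 8 = 1)
  reciprocity: (59/465) -> +(465/59)
  reduce: (52/59)
  pull out 2: (2/59) = -1  (since 59 mod 8 = 3)
  pull out 2: (2/59) = -1  (since 59 mod 8 = 3)
  reciprocity: (13/59) -> +(59/13)
  reduce: (7/13)
  reciprocity: (7/13) -> +(13/7)
  reduce: (6/7)
  pull out 2: (2/7) = +1  (since 7 mod 8 = 7)
  reciprocity: (3/7) -> -(7/3)
  reduce: (1/3)
  (1/3) = 1
Product of signs = -1
(465/701) = -1

-1


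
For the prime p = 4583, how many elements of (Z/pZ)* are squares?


For prime p, the number of non-zero quadratic residues is (p-1)/2.
= (4583-1)/2
= 2291

2291


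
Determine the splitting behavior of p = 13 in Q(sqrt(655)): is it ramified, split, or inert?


K = Q(sqrt(655)). Since d mod 4 = 3, disc(K) = 2620.
Check p | disc: 2620 mod 13 = 7.
p does not divide disc. Compute Legendre symbol (d/p):
5^((13-1)/2) mod 13 = -1
(d/p) = -1, so p is inert: (p) stays prime with e=1, f=2, g=1.
Therefore p is inert.

inert


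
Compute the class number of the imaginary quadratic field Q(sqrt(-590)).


K = Q(sqrt(-590)). d mod 4 = 2, so D = disc(K) = 4d = -2360
h(K) equals the number of primitive reduced positive-definite forms (a, b, c) = a*x^2 + b*x*y + c*y^2 with b^2 - 4ac = D,
where reduced means |b| <= a <= c, with b >= 0 whenever |b| = a or a = c, and primitive means gcd(a, b, c) = 1.
Reduced forces 3a^2 <= |D| = 2360, so 1 <= a <= 28; b must have the parity of D, and c = (b^2 - D)/(4a) must be an integer >= a.
Enumerate a = 1..28, b in [-a, a]:
  a=1: (1, 0, 590)  [1]
  a=2: (2, 0, 295)  [1]
  a=3: (3, -2, 197), (3, 2, 197)  [2]
  a=4: none
  a=5: (5, 0, 118)  [1]
  a=6: (6, -4, 99), (6, 4, 99)  [2]
  a=7..8: none
  a=9: (9, -4, 66), (9, 4, 66)  [2]
  a=10: (10, 0, 59)  [1]
  a=11: (11, -4, 54), (11, 4, 54)  [2]
  a=12..14: none
  a=15: (15, -10, 41), (15, 10, 41)  [2]
  a=16..17: none
  a=18: (18, -4, 33), (18, 4, 33)  [2]
  a=19..21: none
  a=22: (22, -4, 27), (22, 4, 27)  [2]
  a=23: (23, -20, 30), (23, 20, 30)  [2]
  a=24..28: none
Total reduced forms: 1 + 1 + 2 + 1 + 2 + 2 + 1 + 2 + 2 + 2 + 2 + 2 = 20
h = 20

20


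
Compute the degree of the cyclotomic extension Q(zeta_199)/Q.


The degree equals Euler's totient phi(199).
199 = 199
phi(199) = 198

198


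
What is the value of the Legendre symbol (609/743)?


p = 743 is prime, so compute (609/743) with the reciprocity algorithm (Jacobi-symbol steps: pull out 2s via (2/n), flip via reciprocity, reduce):
  reciprocity: (609/743) -> +(743/609)
  reduce: (134/609)
  pull out 2: (2/609) = +1  (since 609 mod 8 = 1)
  reciprocity: (67/609) -> +(609/67)
  reduce: (6/67)
  pull out 2: (2/67) = -1  (since 67 mod 8 = 3)
  reciprocity: (3/67) -> -(67/3)
  reduce: (1/3)
  (1/3) = 1
Product of signs = 1
(609/743) = 1

1


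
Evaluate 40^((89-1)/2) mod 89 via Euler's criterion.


p = 89 is prime and the exponent is (p-1)/2 = 44, so by Euler's criterion 40^44 = (40/89) = +1 or -1 mod 89.
Compute by square-and-multiply:
  44 = 32 + 8 + 4 (binary 101100)
  Repeated squaring mod 89: 40^1 = 40, 40^2 = 87, 40^4 = 4, 40^8 = 16, 40^16 = 78, 40^32 = 32
  40^44 = 40^32 * 40^8 * 40^4 = 32 * 16 * 4 mod 89
    32 * 16 = 512 = 67 mod 89
    67 * 4 = 268 = 1 mod 89
  40^44 = 1 mod 89
Result 1: 40 is a quadratic residue mod 89.
40^44 mod 89 = 1

1


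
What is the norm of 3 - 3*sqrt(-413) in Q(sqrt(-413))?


N(a + b*sqrt(d)) = a^2 - d*b^2
= (3)^2 - (-413)*(-3)^2
= 9 + 3717
= 3726

3726


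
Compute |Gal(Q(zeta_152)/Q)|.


|Gal(Q(zeta_152)/Q)| = phi(152)
= 72

72


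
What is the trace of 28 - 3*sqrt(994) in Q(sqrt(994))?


Tr(a + b*sqrt(d)) = (a + b*sqrt(d)) + (a - b*sqrt(d)) = 2a
= 2 * (28)
= 56

56


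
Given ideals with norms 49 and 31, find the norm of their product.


N(IJ) = N(I) * N(J)
= 49 * 31
= 1519

1519


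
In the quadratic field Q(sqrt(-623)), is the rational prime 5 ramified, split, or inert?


K = Q(sqrt(-623)). Since d mod 4 = 1, disc(K) = -623.
Check p | disc: -623 mod 5 = 2.
p does not divide disc. Compute Legendre symbol (d/p):
2^((5-1)/2) mod 5 = -1
(d/p) = -1, so p is inert: (p) stays prime with e=1, f=2, g=1.
Therefore p is inert.

inert


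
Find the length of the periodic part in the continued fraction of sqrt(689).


Run the CF algorithm for sqrt(689).
a_0 = floor(sqrt(689)) = 26; set m_0=0, q_0=1.
Recurrence: m' = q*a - m,  q' = (d - m'^2)/q,  a' = floor((a_0 + m')/q').
  step 1: m=26, q=13, a=4
  step 2: m=26, q=1, a=52
a_2 = 2*a_0 = 52, so the period closes here.
sqrt(689) = [26; 4, 52]
Period length = 2

2


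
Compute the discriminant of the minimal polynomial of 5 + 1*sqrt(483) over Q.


The element 5 + 1*sqrt(483) has minimal polynomial:
x^2 - 10*x - 458
Discriminant = (-10)^2 - 4*(-458)
= 100 + 1832
= 1932

1932


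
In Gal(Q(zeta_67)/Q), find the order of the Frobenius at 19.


The Frobenius at p in Gal(Q(zeta_n)/Q) = (Z/nZ)* is the class of p, so its order is ord_67(19), the smallest k >= 1 with 19^k = 1 mod 67.
n = 67 = 67, phi(67) = 66; the order divides phi(n).
Divisors of 66: 1, 2, 3, 6, 11, 22, 33, 66
Repeated squaring mod 67: 19^1 = 19, 19^2 = 26, 19^4 = 6, 19^8 = 36, 19^16 = 23, 19^32 = 60, 19^64 = 49
Test divisors in increasing order:
  k=1: 19^1 = 19 mod 67
  k=2: 19^2 = 26 mod 67
  k=3: 19^3 = 26 * 19 = 25 mod 67
  k=6: 19^6 = 6 * 26 = 22 mod 67
  k=11: 19^11 = 36 * 26 * 19 = 29 mod 67
  k=22: 19^22 = 23 * 6 * 26 = 37 mod 67
  k=33: 19^33 = 60 * 19 = 1 mod 67  <- first divisor giving 1
Order = 33

33


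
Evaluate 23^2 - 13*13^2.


x^2 - d*y^2
= 23^2 - 13*13^2
= 529 - 2197
= -1668

-1668


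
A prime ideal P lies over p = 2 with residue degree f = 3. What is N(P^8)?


N(P^a) = p^(a*f)
= 2^(8*3)
= 2^24
= 16777216

16777216


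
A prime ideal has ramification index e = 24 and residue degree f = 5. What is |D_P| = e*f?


|D_P| = e * f
= 24 * 5
= 120

120


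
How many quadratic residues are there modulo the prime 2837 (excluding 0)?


For prime p, the number of non-zero quadratic residues is (p-1)/2.
= (2837-1)/2
= 1418

1418


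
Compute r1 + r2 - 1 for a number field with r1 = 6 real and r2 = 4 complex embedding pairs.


By Dirichlet's unit theorem:
rank = r1 + r2 - 1
= 6 + 4 - 1
= 9

9


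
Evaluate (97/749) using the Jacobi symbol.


Compute (97/749) via quadratic reciprocity:
  reciprocity: (97/749) -> +(749/97)
  reduce: (70/97)
  pull out 2: (2/97) = +1  (since 97 mod 8 = 1)
  reciprocity: (35/97) -> +(97/35)
  reduce: (27/35)
  reciprocity: (27/35) -> -(35/27)
  reduce: (8/27)
  pull out 2: (2/27) = -1  (since 27 mod 8 = 3)
  pull out 2: (2/27) = -1  (since 27 mod 8 = 3)
  pull out 2: (2/27) = -1  (since 27 mod 8 = 3)
  (1/27) = 1
Product of signs = 1

1


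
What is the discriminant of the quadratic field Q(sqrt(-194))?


For K = Q(sqrt(d)) with d squarefree: disc(K) = d if d = 1 mod 4, and disc(K) = 4d if d = 2 or 3 mod 4.
Here d = -194, and d mod 4 = 2.
d = 2 mod 4, not 1 (O_K = Z[sqrt(d)]), so disc(K) = 4d = 4 * (-194) = -776

-776


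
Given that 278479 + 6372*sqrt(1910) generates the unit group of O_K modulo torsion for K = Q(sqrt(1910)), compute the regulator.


epsilon = 278479 + 6372*sqrt(1910)
= 556958.0000
R = ln(556958.0000)
= 13.2302

13.2302


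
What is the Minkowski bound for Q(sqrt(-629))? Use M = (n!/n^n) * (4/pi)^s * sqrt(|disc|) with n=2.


d = -629, d mod 4 = 3, so disc(K) = 4d = -2516; |disc(K)| = 2516
Imaginary quadratic field, so n = 2, s = r2 = 1, r1 = 0
M = (n!/n^n) * (4/pi)^s * sqrt(|disc(K)|) = (2!/2^2) * (4/pi)^1 * sqrt(2516)
= 0.5 * 1.273240 * 50.159745
= 31.9327

31.9327


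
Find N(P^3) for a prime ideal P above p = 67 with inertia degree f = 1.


N(P^a) = p^(a*f)
= 67^(3*1)
= 67^3
= 300763

300763


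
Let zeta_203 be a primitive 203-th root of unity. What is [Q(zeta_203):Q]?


The degree equals Euler's totient phi(203).
203 = 7 * 29
phi(203) = 168

168


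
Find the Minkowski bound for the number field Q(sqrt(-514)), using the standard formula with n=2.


d = -514, d mod 4 = 2, so disc(K) = 4d = -2056; |disc(K)| = 2056
Imaginary quadratic field, so n = 2, s = r2 = 1, r1 = 0
M = (n!/n^n) * (4/pi)^s * sqrt(|disc(K)|) = (2!/2^2) * (4/pi)^1 * sqrt(2056)
= 0.5 * 1.273240 * 45.343136
= 28.8663

28.8663


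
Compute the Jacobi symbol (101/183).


Compute (101/183) via quadratic reciprocity:
  reciprocity: (101/183) -> +(183/101)
  reduce: (82/101)
  pull out 2: (2/101) = -1  (since 101 mod 8 = 5)
  reciprocity: (41/101) -> +(101/41)
  reduce: (19/41)
  reciprocity: (19/41) -> +(41/19)
  reduce: (3/19)
  reciprocity: (3/19) -> -(19/3)
  reduce: (1/3)
  (1/3) = 1
Product of signs = 1

1


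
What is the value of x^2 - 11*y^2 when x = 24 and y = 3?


x^2 - d*y^2
= 24^2 - 11*3^2
= 576 - 99
= 477

477


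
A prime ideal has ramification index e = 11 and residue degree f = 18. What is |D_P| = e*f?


|D_P| = e * f
= 11 * 18
= 198

198


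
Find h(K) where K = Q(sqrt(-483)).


K = Q(sqrt(-483)). d mod 4 = 1, so D = disc(K) = d = -483
h(K) equals the number of primitive reduced positive-definite forms (a, b, c) = a*x^2 + b*x*y + c*y^2 with b^2 - 4ac = D,
where reduced means |b| <= a <= c, with b >= 0 whenever |b| = a or a = c, and primitive means gcd(a, b, c) = 1.
Reduced forces 3a^2 <= |D| = 483, so 1 <= a <= 12; b must have the parity of D, and c = (b^2 - D)/(4a) must be an integer >= a.
Enumerate a = 1..12, b in [-a, a]:
  a=1: (1, 1, 121)  [1]
  a=2: none
  a=3: (3, 3, 41)  [1]
  a=4..6: none
  a=7: (7, 7, 19)  [1]
  a=8..10: none
  a=11: (11, 1, 11)  [1]
  a=12: none
Total reduced forms: 1 + 1 + 1 + 1 = 4
h = 4

4


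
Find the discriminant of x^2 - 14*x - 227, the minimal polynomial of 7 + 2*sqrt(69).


The element 7 + 2*sqrt(69) has minimal polynomial:
x^2 - 14*x - 227
Discriminant = (-14)^2 - 4*(-227)
= 196 + 908
= 1104

1104


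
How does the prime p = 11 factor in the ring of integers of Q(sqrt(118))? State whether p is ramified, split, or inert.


K = Q(sqrt(118)). Since d mod 4 = 2, disc(K) = 472.
Check p | disc: 472 mod 11 = 10.
p does not divide disc. Compute Legendre symbol (d/p):
8^((11-1)/2) mod 11 = -1
(d/p) = -1, so p is inert: (p) stays prime with e=1, f=2, g=1.
Therefore p is inert.

inert


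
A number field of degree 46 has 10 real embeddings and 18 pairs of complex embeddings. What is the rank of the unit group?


By Dirichlet's unit theorem:
rank = r1 + r2 - 1
= 10 + 18 - 1
= 27

27


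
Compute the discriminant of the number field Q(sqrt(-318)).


For K = Q(sqrt(d)) with d squarefree: disc(K) = d if d = 1 mod 4, and disc(K) = 4d if d = 2 or 3 mod 4.
Here d = -318, and d mod 4 = 2.
d = 2 mod 4, not 1 (O_K = Z[sqrt(d)]), so disc(K) = 4d = 4 * (-318) = -1272

-1272


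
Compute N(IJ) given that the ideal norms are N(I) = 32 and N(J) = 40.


N(IJ) = N(I) * N(J)
= 32 * 40
= 1280

1280


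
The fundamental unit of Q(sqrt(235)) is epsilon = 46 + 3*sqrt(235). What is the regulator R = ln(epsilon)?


epsilon = 46 + 3*sqrt(235)
= 91.9891
R = ln(91.9891)
= 4.5217

4.5217


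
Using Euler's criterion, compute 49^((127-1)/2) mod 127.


p = 127 is prime and the exponent is (p-1)/2 = 63, so by Euler's criterion 49^63 = (49/127) = +1 or -1 mod 127.
Compute by square-and-multiply:
  63 = 32 + 16 + 8 + 4 + 2 + 1 (binary 111111)
  Repeated squaring mod 127: 49^1 = 49, 49^2 = 115, 49^4 = 17, 49^8 = 35, 49^16 = 82, 49^32 = 120
  49^63 = 49^32 * 49^16 * 49^8 * 49^4 * 49^2 * 49^1 = 120 * 82 * 35 * 17 * 115 * 49 mod 127
    120 * 82 = 9840 = 61 mod 127
    61 * 35 = 2135 = 103 mod 127
    103 * 17 = 1751 = 100 mod 127
    100 * 115 = 11500 = 70 mod 127
    70 * 49 = 3430 = 1 mod 127
  49^63 = 1 mod 127
Result 1: 49 is a quadratic residue mod 127.
49^63 mod 127 = 1

1


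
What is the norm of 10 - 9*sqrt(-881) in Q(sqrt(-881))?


N(a + b*sqrt(d)) = a^2 - d*b^2
= (10)^2 - (-881)*(-9)^2
= 100 + 71361
= 71461

71461


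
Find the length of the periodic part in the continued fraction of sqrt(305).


Run the CF algorithm for sqrt(305).
a_0 = floor(sqrt(305)) = 17; set m_0=0, q_0=1.
Recurrence: m' = q*a - m,  q' = (d - m'^2)/q,  a' = floor((a_0 + m')/q').
  step 1: m=17, q=16, a=2
  step 2: m=15, q=5, a=6
  step 3: m=15, q=16, a=2
  step 4: m=17, q=1, a=34
a_4 = 2*a_0 = 34, so the period closes here.
sqrt(305) = [17; 2, 6, 2, 34]
Period length = 4

4


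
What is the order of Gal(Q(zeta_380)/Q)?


|Gal(Q(zeta_380)/Q)| = phi(380)
= 144

144


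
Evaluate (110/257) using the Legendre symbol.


p = 257 is prime, so compute (110/257) with the reciprocity algorithm (Jacobi-symbol steps: pull out 2s via (2/n), flip via reciprocity, reduce):
  pull out 2: (2/257) = +1  (since 257 mod 8 = 1)
  reciprocity: (55/257) -> +(257/55)
  reduce: (37/55)
  reciprocity: (37/55) -> +(55/37)
  reduce: (18/37)
  pull out 2: (2/37) = -1  (since 37 mod 8 = 5)
  reciprocity: (9/37) -> +(37/9)
  reduce: (1/9)
  (1/9) = 1
Product of signs = -1
(110/257) = -1

-1


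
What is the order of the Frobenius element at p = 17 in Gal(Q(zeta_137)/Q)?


The Frobenius at p in Gal(Q(zeta_n)/Q) = (Z/nZ)* is the class of p, so its order is ord_137(17), the smallest k >= 1 with 17^k = 1 mod 137.
n = 137 = 137, phi(137) = 136; the order divides phi(n).
Divisors of 136: 1, 2, 4, 8, 17, 34, 68, 136
Repeated squaring mod 137: 17^1 = 17, 17^2 = 15, 17^4 = 88, 17^8 = 72, 17^16 = 115, 17^32 = 73, 17^64 = 123, 17^128 = 59
Test divisors in increasing order:
  k=1: 17^1 = 17 mod 137
  k=2: 17^2 = 15 mod 137
  k=4: 17^4 = 88 mod 137
  k=8: 17^8 = 72 mod 137
  k=17: 17^17 = 115 * 17 = 37 mod 137
  k=34: 17^34 = 73 * 15 = 136 mod 137
  k=68: 17^68 = 123 * 88 = 1 mod 137  <- first divisor giving 1
Order = 68

68


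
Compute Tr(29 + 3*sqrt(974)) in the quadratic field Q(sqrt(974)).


Tr(a + b*sqrt(d)) = (a + b*sqrt(d)) + (a - b*sqrt(d)) = 2a
= 2 * (29)
= 58

58


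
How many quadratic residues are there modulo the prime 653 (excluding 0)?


For prime p, the number of non-zero quadratic residues is (p-1)/2.
= (653-1)/2
= 326

326


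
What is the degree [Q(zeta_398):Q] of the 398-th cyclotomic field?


The degree equals Euler's totient phi(398).
398 = 2 * 199
phi(398) = 198

198


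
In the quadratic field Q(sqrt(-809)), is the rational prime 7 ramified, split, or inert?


K = Q(sqrt(-809)). Since d mod 4 = 3, disc(K) = -3236.
Check p | disc: -3236 mod 7 = 5.
p does not divide disc. Compute Legendre symbol (d/p):
3^((7-1)/2) mod 7 = -1
(d/p) = -1, so p is inert: (p) stays prime with e=1, f=2, g=1.
Therefore p is inert.

inert


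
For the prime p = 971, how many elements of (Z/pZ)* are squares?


For prime p, the number of non-zero quadratic residues is (p-1)/2.
= (971-1)/2
= 485

485


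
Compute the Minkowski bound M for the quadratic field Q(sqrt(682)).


d = 682, d mod 4 = 2, so disc(K) = 4d = 2728; |disc(K)| = 2728
Real quadratic field, so n = 2, s = r2 = 0, r1 = 2
M = (n!/n^n) * (4/pi)^s * sqrt(|disc(K)|) = (2!/2^2) * (4/pi)^0 * sqrt(2728)
= 0.5 * 1.000000 * 52.230259
= 26.1151

26.1151


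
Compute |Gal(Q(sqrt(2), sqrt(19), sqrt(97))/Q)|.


The 3 square roots of distinct primes are multiplicatively independent over Q,
so [K:Q] = 2^3 and Gal(K/Q) is isomorphic to (Z/2Z)^3.
|Gal| = 2^3 = 8

8


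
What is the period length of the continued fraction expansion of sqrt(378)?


Run the CF algorithm for sqrt(378).
a_0 = floor(sqrt(378)) = 19; set m_0=0, q_0=1.
Recurrence: m' = q*a - m,  q' = (d - m'^2)/q,  a' = floor((a_0 + m')/q').
  step 1: m=19, q=17, a=2
  step 2: m=15, q=9, a=3
  step 3: m=12, q=26, a=1
  step 4: m=14, q=7, a=4
  step 5: m=14, q=26, a=1
  step 6: m=12, q=9, a=3
  step 7: m=15, q=17, a=2
  step 8: m=19, q=1, a=38
a_8 = 2*a_0 = 38, so the period closes here.
sqrt(378) = [19; 2, 3, 1, 4, 1, 3, 2, 38]
Period length = 8

8


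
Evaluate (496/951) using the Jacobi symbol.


Compute (496/951) via quadratic reciprocity:
  pull out 2: (2/951) = +1  (since 951 mod 8 = 7)
  pull out 2: (2/951) = +1  (since 951 mod 8 = 7)
  pull out 2: (2/951) = +1  (since 951 mod 8 = 7)
  pull out 2: (2/951) = +1  (since 951 mod 8 = 7)
  reciprocity: (31/951) -> -(951/31)
  reduce: (21/31)
  reciprocity: (21/31) -> +(31/21)
  reduce: (10/21)
  pull out 2: (2/21) = -1  (since 21 mod 8 = 5)
  reciprocity: (5/21) -> +(21/5)
  reduce: (1/5)
  (1/5) = 1
Product of signs = 1

1


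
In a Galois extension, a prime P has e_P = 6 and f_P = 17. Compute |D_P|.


|D_P| = e * f
= 6 * 17
= 102

102


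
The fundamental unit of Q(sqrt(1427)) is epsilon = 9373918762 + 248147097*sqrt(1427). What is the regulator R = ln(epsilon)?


epsilon = 9373918762 + 248147097*sqrt(1427)
= 1.8748e+10
R = ln(1.8748e+10)
= 23.6543

23.6543


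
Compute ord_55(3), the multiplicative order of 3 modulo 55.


We want ord_55(3), the smallest k >= 1 with 3^k = 1 mod 55.
n = 55 = 5 * 11, phi(55) = 40; the order divides phi(n).
Divisors of 40: 1, 2, 4, 5, 8, 10, 20, 40
Repeated squaring mod 55: 3^1 = 3, 3^2 = 9, 3^4 = 26, 3^8 = 16, 3^16 = 36, 3^32 = 31
Test divisors in increasing order:
  k=1: 3^1 = 3 mod 55
  k=2: 3^2 = 9 mod 55
  k=4: 3^4 = 26 mod 55
  k=5: 3^5 = 26 * 3 = 23 mod 55
  k=8: 3^8 = 16 mod 55
  k=10: 3^10 = 16 * 9 = 34 mod 55
  k=20: 3^20 = 36 * 26 = 1 mod 55  <- first divisor giving 1
Order = 20

20
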